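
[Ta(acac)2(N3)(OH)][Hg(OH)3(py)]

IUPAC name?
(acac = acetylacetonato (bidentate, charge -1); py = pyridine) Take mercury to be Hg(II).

bis(acetylacetonato)azidohydroxotantalum(V) trihydroxo(pyridine)mercurate(II)

Both ions are complex: the cation is named first with the plain metal name, the anion second with the -ate form; each ion's ligands are alphabetised independently.
Hg is given as +2; the anion's ligand charges sum to -3, so the complex anion is 1−.
A 1:1 salt means the cation carries the equal and opposite charge, 1+.
Cation: ligand charges sum to -4; for the ion to be 1+, Ta = +5.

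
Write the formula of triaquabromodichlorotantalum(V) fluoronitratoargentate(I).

[TaBrCl2(H2O)3][AgF(NO3)]2

Cation [Ta…]: ligand charges -3, Ta(V) ⇒ ion charge 2+.
Anion [Ag…]: ligand charges -2, Ag(I) ⇒ ion charge 1−.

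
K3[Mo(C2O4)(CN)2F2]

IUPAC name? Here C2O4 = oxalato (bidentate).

potassium dicyanodifluorooxalatomolybdate(III)

The 3 potassium counter-ions carry a total charge of +3, so each complex ion is 3−.
Ligand charges: 2×fluoro (-1 each), 1×oxalato (-2 each), 2×cyano (-1 each); total -6. So Mo + (-6) = 3−, giving Mo = +3.
The complex ion is anionic, so molybdenum takes the -ate form molybdate(III).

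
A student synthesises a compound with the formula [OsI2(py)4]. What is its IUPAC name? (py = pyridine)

diiodotetrakis(pyridine)osmium(II)

There is no counter-ion, so the complex is neutral overall.
Ligand charges: 4×pyridine (neutral), 2×iodo (-1 each); total -2. So Os + (-2) = 0, giving Os = +2.
Ligands are named alphabetically: iodo before pyridine.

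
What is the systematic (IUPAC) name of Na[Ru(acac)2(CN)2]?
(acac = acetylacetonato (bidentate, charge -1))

The 1 sodium counter-ion carries a total charge of +1, so each complex ion is 1−.
Ligand charges: 2×cyano (-1 each), 2×acetylacetonato (-1 each); total -4. So Ru + (-4) = 1−, giving Ru = +3.
Ligands are named alphabetically: acetylacetonato before cyano.
The complex ion is anionic, so ruthenium takes the -ate form ruthenate(III).

sodium bis(acetylacetonato)dicyanoruthenate(III)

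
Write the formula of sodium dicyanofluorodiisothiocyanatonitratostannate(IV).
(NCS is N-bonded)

Na2[Sn(CN)2F(NCS)2(NO3)]

Ligands: 2 cyano (CN, -1), 1 fluoro (F, -1), 1 nitrato (NO3, -1), 2 isothiocyanato (NCS, -1). Ligand charge sum = -6.
With Sn in oxidation state +4, the complex ion is [Sn...]^2−.
Charge balance with sodium (+1) requires 1 complex ion per 2 sodium.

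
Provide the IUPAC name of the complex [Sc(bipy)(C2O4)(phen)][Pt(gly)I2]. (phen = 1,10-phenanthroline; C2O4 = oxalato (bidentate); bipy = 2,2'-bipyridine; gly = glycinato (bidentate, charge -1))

(2,2'-bipyridine)oxalato(1,10-phenanthroline)scandium(III) (glycinato)diiodoplatinate(II)

Both ions are complex: the cation is named first with the plain metal name, the anion second with the -ate form; each ion's ligands are alphabetised independently.
Scandium is always +3 in its complexes; the cation's ligand charges sum to -2, so the complex cation is 1+.
A 1:1 salt means the anion carries the equal and opposite charge, 1−.
Anion: ligand charges sum to -3; for the ion to be 1−, Pt = +2.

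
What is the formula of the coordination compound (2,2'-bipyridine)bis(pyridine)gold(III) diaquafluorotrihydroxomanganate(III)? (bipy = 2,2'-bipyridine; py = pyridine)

Cation [Au…]: ligand charges 0, Au(III) ⇒ ion charge 3+.
Anion [Mn…]: ligand charges -4, Mn(III) ⇒ ion charge 1−.
One 3+ cation requires 3 of the 1− anion.

[Au(bipy)(py)2][MnF(H2O)2(OH)3]3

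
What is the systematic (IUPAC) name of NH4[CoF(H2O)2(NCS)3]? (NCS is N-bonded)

ammonium diaquafluorotriisothiocyanatocobaltate(III)

The 1 ammonium counter-ion carries a total charge of +1, so each complex ion is 1−.
Ligand charges: 2×aqua (neutral), 1×fluoro (-1 each), 3×isothiocyanato (-1 each); total -4. So Co + (-4) = 1−, giving Co = +3.
The complex ion is anionic, so cobalt takes the -ate form cobaltate(III).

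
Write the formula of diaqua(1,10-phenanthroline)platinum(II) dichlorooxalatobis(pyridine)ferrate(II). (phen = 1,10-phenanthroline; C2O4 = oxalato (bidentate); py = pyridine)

[Pt(H2O)2(phen)][Fe(C2O4)Cl2(py)2]

Cation [Pt…]: ligand charges 0, Pt(II) ⇒ ion charge 2+.
Anion [Fe…]: ligand charges -4, Fe(II) ⇒ ion charge 2−.
One 2+ cation balances one 2− anion.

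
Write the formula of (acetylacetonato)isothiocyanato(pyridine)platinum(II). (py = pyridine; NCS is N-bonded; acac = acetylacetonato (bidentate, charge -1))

Ligands: 1 pyridine (py, neutral), 1 isothiocyanato (NCS, -1), 1 acetylacetonato (acac, -1). Ligand charge sum = -2.
With Pt in oxidation state +2, the complex ion is [Pt...].

[Pt(acac)(NCS)(py)]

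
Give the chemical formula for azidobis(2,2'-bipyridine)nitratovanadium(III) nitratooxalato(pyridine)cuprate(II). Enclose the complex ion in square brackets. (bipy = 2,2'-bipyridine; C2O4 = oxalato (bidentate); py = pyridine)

Cation [V…]: ligand charges -2, V(III) ⇒ ion charge 1+.
Anion [Cu…]: ligand charges -3, Cu(II) ⇒ ion charge 1−.
One 1+ cation balances one 1− anion.

[V(bipy)2(N3)(NO3)][Cu(C2O4)(NO3)(py)]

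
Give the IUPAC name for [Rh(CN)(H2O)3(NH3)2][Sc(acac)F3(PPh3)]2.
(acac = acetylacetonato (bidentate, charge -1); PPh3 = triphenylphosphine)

diamminetriaquacyanorhodium(III) (acetylacetonato)trifluoro(triphenylphosphine)scandate(III)

Both ions are complex: the cation is named first with the plain metal name, the anion second with the -ate form; each ion's ligands are alphabetised independently.
Scandium is always +3 in its complexes; the anion's ligand charges sum to -4, so the complex anion is 1−.
With 2 anions per cation, the cation must be 2×1 = 2+.
Cation: ligand charges sum to -1; for the ion to be 2+, Rh = +3.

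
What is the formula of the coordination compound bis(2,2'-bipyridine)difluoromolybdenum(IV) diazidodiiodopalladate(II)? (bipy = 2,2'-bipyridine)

Cation [Mo…]: ligand charges -2, Mo(IV) ⇒ ion charge 2+.
Anion [Pd…]: ligand charges -4, Pd(II) ⇒ ion charge 2−.
One 2+ cation balances one 2− anion.

[Mo(bipy)2F2][PdI2(N3)2]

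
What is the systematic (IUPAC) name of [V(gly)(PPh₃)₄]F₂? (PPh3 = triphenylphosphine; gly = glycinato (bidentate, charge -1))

The 2 fluoride counter-ions carry a total charge of -2, so each complex ion is 2+.
Ligand charges: 4×triphenylphosphine (neutral), 1×glycinato (-1 each); total -1. So V + (-1) = 2+, giving V = +3.
Ligands are named alphabetically: glycinato before triphenylphosphine.

(glycinato)tetrakis(triphenylphosphine)vanadium(III) fluoride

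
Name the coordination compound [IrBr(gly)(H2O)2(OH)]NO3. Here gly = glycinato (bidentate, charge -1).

The 1 nitrate counter-ion carries a total charge of -1, so each complex ion is 1+.
Ligand charges: 2×aqua (neutral), 1×glycinato (-1 each), 1×bromo (-1 each), 1×hydroxo (-1 each); total -3. So Ir + (-3) = 1+, giving Ir = +4.
Ligands are named alphabetically: aqua before bromo before glycinato before hydroxo.

diaquabromo(glycinato)hydroxoiridium(IV) nitrate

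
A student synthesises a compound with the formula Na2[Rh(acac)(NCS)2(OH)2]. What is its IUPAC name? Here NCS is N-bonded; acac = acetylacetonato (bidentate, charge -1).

sodium (acetylacetonato)dihydroxodiisothiocyanatorhodate(III)

The 2 sodium counter-ions carry a total charge of +2, so each complex ion is 2−.
Ligand charges: 2×isothiocyanato (-1 each), 1×acetylacetonato (-1 each), 2×hydroxo (-1 each); total -5. So Rh + (-5) = 2−, giving Rh = +3.
Ligands are named alphabetically: acetylacetonato before hydroxo before isothiocyanato.
The complex ion is anionic, so rhodium takes the -ate form rhodate(III).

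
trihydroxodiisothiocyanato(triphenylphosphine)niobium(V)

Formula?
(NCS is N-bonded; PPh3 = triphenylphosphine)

[Nb(NCS)2(OH)3(PPh3)]

Ligands: 2 isothiocyanato (NCS, -1), 3 hydroxo (OH, -1), 1 triphenylphosphine (PPh3, neutral). Ligand charge sum = -5.
With Nb in oxidation state +5, the complex ion is [Nb...].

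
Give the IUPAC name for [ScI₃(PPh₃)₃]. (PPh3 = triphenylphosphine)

triiodotris(triphenylphosphine)scandium(III)

There is no counter-ion, so the complex is neutral overall.
Ligand charges: 3×iodo (-1 each), 3×triphenylphosphine (neutral); total -3. So Sc + (-3) = 0, giving Sc = +3.
Ligands are named alphabetically: iodo before triphenylphosphine.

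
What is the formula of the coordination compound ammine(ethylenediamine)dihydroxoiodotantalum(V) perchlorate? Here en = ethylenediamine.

[Ta(en)I(NH3)(OH)2](ClO4)2

Ligands: 1 ethylenediamine (en, neutral), 1 ammine (NH3, neutral), 1 iodo (I, -1), 2 hydroxo (OH, -1). Ligand charge sum = -3.
Charge balance with perchlorate (-1) requires 1 complex ion per 2 perchlorate.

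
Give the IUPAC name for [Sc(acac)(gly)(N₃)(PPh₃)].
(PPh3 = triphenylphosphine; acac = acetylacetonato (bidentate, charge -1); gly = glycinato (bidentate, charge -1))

(acetylacetonato)azido(glycinato)(triphenylphosphine)scandium(III)

There is no counter-ion, so the complex is neutral overall.
Ligand charges: 1×triphenylphosphine (neutral), 1×azido (-1 each), 1×acetylacetonato (-1 each), 1×glycinato (-1 each); total -3. So Sc + (-3) = 0, giving Sc = +3.
Ligands are named alphabetically: acetylacetonato before azido before glycinato before triphenylphosphine.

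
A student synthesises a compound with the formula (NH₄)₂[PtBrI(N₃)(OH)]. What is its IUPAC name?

The 2 ammonium counter-ions carry a total charge of +2, so each complex ion is 2−.
Ligand charges: 1×azido (-1 each), 1×bromo (-1 each), 1×hydroxo (-1 each), 1×iodo (-1 each); total -4. So Pt + (-4) = 2−, giving Pt = +2.
Ligands are named alphabetically: azido before bromo before hydroxo before iodo.
The complex ion is anionic, so platinum takes the -ate form platinate(II).

ammonium azidobromohydroxoiodoplatinate(II)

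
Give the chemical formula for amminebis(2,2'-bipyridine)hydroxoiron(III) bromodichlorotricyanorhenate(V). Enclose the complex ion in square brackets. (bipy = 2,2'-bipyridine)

Cation [Fe…]: ligand charges -1, Fe(III) ⇒ ion charge 2+.
Anion [Re…]: ligand charges -6, Re(V) ⇒ ion charge 1−.
One 2+ cation requires 2 of the 1− anion.

[Fe(bipy)2(NH3)(OH)][ReBrCl2(CN)3]2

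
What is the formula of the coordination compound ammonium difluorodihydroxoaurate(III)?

Ligands: 2 hydroxo (OH, -1), 2 fluoro (F, -1). Ligand charge sum = -4.
With Au in oxidation state +3, the complex ion is [Au...]^1−.
Charge balance with ammonium (+1) requires 1 complex ion per 1 ammonium.

NH4[AuF2(OH)2]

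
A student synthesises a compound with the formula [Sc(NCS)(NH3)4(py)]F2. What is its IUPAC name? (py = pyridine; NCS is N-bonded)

The 2 fluoride counter-ions carry a total charge of -2, so each complex ion is 2+.
Ligand charges: 1×pyridine (neutral), 1×isothiocyanato (-1 each), 4×ammine (neutral); total -1. So Sc + (-1) = 2+, giving Sc = +3.
Ligands are named alphabetically: ammine before isothiocyanato before pyridine.

tetraammineisothiocyanato(pyridine)scandium(III) fluoride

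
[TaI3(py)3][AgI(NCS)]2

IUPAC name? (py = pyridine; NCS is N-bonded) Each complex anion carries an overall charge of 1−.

The complex anion is given as 1−; its ligand charges sum to -2, so Ag = +1.
With 2 anions per cation, the cation must be 2×1 = 2+.
Cation: ligand charges sum to -3; for the ion to be 2+, Ta = +5.

triiodotris(pyridine)tantalum(V) iodoisothiocyanatoargentate(I)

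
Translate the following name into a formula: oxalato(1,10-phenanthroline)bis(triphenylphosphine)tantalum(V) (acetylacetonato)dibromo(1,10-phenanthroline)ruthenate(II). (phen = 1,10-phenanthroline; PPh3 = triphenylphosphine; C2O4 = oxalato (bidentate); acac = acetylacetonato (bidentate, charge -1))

Cation [Ta…]: ligand charges -2, Ta(V) ⇒ ion charge 3+.
Anion [Ru…]: ligand charges -3, Ru(II) ⇒ ion charge 1−.
One 3+ cation requires 3 of the 1− anion.

[Ta(C2O4)(phen)(PPh3)2][Ru(acac)Br2(phen)]3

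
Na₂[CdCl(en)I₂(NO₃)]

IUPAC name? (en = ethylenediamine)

sodium chloro(ethylenediamine)diiodonitratocadmate(II)

The 2 sodium counter-ions carry a total charge of +2, so each complex ion is 2−.
Ligand charges: 1×ethylenediamine (neutral), 2×iodo (-1 each), 1×nitrato (-1 each), 1×chloro (-1 each); total -4. So Cd + (-4) = 2−, giving Cd = +2.
Ligands are named alphabetically: chloro before ethylenediamine before iodo before nitrato.
The complex ion is anionic, so cadmium takes the -ate form cadmate(II).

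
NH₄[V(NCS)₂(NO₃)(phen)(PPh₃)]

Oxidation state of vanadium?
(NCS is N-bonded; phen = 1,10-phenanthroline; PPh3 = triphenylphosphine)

+2

1 ammonium outside the brackets (+1 each) → the complex ion is 1−.
Ligand charges: 2×NCS = -2; 1×phen neutral; 1×PPh3 neutral; 1×NO3 = -1; sum -3.
V + (-3) = 1− ⇒ V is +2.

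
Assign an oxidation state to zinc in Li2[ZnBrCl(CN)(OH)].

+2

2 lithium outside the brackets (+1 each) → the complex ion is 2−.
Ligand charges: 1×CN = -1; 1×Cl = -1; 1×Br = -1; 1×OH = -1; sum -4.
Zn + (-4) = 2− ⇒ Zn is +2.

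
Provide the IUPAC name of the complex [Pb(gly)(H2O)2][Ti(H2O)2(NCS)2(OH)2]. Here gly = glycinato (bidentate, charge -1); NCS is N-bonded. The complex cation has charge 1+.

diaqua(glycinato)lead(II) diaquadihydroxodiisothiocyanatotitanate(III)

Both ions are complex: the cation is named first with the plain metal name, the anion second with the -ate form; each ion's ligands are alphabetised independently.
The complex cation is given as 1+; its ligand charges sum to -1, so Pb = +2.
A 1:1 salt means the anion carries the equal and opposite charge, 1−.
Anion: ligand charges sum to -4; for the ion to be 1−, Ti = +3.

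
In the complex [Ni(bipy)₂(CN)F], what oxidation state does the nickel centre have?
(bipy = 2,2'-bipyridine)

+2

No counter-ion: the bracketed complex is neutral.
Ligand charges: 1×F = -1; 1×CN = -1; 2×bipy neutral; sum -2.
Ni + (-2) = 0 ⇒ Ni is +2.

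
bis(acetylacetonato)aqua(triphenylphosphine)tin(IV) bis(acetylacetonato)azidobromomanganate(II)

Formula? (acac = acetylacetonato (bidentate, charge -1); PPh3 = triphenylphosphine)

[Sn(acac)2(H2O)(PPh3)][Mn(acac)2Br(N3)]

Cation [Sn…]: ligand charges -2, Sn(IV) ⇒ ion charge 2+.
Anion [Mn…]: ligand charges -4, Mn(II) ⇒ ion charge 2−.
One 2+ cation balances one 2− anion.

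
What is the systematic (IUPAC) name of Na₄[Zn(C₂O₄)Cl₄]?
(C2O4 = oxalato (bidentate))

The 4 sodium counter-ions carry a total charge of +4, so each complex ion is 4−.
Ligand charges: 4×chloro (-1 each), 1×oxalato (-2 each); total -6. So Zn + (-6) = 4−, giving Zn = +2.
The complex ion is anionic, so zinc takes the -ate form zincate(II).

sodium tetrachlorooxalatozincate(II)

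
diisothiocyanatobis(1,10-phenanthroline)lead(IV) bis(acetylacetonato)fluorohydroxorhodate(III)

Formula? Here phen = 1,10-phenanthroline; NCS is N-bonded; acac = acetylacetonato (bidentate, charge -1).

[Pb(NCS)2(phen)2][Rh(acac)2F(OH)]2

Cation [Pb…]: ligand charges -2, Pb(IV) ⇒ ion charge 2+.
Anion [Rh…]: ligand charges -4, Rh(III) ⇒ ion charge 1−.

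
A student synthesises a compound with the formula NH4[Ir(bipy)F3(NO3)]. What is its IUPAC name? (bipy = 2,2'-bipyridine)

ammonium (2,2'-bipyridine)trifluoronitratoiridate(III)

The 1 ammonium counter-ion carries a total charge of +1, so each complex ion is 1−.
Ligand charges: 3×fluoro (-1 each), 1×nitrato (-1 each), 1×2,2'-bipyridine (neutral); total -4. So Ir + (-4) = 1−, giving Ir = +3.
Ligands are named alphabetically: bipyridine before fluoro before nitrato.
The complex ion is anionic, so iridium takes the -ate form iridate(III).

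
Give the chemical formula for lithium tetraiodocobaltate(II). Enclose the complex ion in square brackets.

Ligands: 4 iodo (I, -1). Ligand charge sum = -4.
With Co in oxidation state +2, the complex ion is [Co...]^2−.
Charge balance with lithium (+1) requires 1 complex ion per 2 lithium.

Li2[CoI4]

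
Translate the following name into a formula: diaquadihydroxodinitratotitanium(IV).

[Ti(H2O)2(NO3)2(OH)2]

Ligands: 2 nitrato (NO3, -1), 2 hydroxo (OH, -1), 2 aqua (H2O, neutral). Ligand charge sum = -4.
With Ti in oxidation state +4, the complex ion is [Ti...].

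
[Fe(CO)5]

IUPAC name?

pentacarbonyliron(0)

There is no counter-ion, so the complex is neutral overall.
Ligand charges: 5×carbonyl (neutral); total 0. So Fe + (0) = 0, giving Fe = 0.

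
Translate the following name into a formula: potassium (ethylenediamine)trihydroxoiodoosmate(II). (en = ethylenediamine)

Ligands: 1 iodo (I, -1), 1 ethylenediamine (en, neutral), 3 hydroxo (OH, -1). Ligand charge sum = -4.
Charge balance with potassium (+1) requires 1 complex ion per 2 potassium.

K2[Os(en)I(OH)3]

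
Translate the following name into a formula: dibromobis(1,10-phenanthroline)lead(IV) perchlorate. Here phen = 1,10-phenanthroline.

Ligands: 2 1,10-phenanthroline (phen, neutral), 2 bromo (Br, -1). Ligand charge sum = -2.
With Pb in oxidation state +4, the complex ion is [Pb...]^2+.
Charge balance with perchlorate (-1) requires 1 complex ion per 2 perchlorate.

[PbBr2(phen)2](ClO4)2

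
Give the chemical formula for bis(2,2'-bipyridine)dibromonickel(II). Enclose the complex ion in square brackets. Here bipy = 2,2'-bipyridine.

[Ni(bipy)2Br2]

Ligands: 2 bromo (Br, -1), 2 2,2'-bipyridine (bipy, neutral). Ligand charge sum = -2.
With Ni in oxidation state +2, the complex ion is [Ni...].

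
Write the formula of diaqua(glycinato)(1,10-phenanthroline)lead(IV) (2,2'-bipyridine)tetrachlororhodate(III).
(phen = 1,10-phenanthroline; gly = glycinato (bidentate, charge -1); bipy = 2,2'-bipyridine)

Cation [Pb…]: ligand charges -1, Pb(IV) ⇒ ion charge 3+.
Anion [Rh…]: ligand charges -4, Rh(III) ⇒ ion charge 1−.

[Pb(gly)(H2O)2(phen)][Rh(bipy)Cl4]3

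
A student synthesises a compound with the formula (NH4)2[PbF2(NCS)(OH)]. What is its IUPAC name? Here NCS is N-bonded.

The 2 ammonium counter-ions carry a total charge of +2, so each complex ion is 2−.
Ligand charges: 1×hydroxo (-1 each), 2×fluoro (-1 each), 1×isothiocyanato (-1 each); total -4. So Pb + (-4) = 2−, giving Pb = +2.
Ligands are named alphabetically: fluoro before hydroxo before isothiocyanato.
The complex ion is anionic, so lead takes the -ate form plumbate(II).

ammonium difluorohydroxoisothiocyanatoplumbate(II)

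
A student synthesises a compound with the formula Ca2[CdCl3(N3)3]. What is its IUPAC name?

The 2 calcium counter-ions carry a total charge of +4, so each complex ion is 4−.
Ligand charges: 3×chloro (-1 each), 3×azido (-1 each); total -6. So Cd + (-6) = 4−, giving Cd = +2.
The complex ion is anionic, so cadmium takes the -ate form cadmate(II).

calcium triazidotrichlorocadmate(II)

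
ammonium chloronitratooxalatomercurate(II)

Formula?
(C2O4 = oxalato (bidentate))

(NH4)2[Hg(C2O4)Cl(NO3)]

Ligands: 1 chloro (Cl, -1), 1 oxalato (C2O4, -2), 1 nitrato (NO3, -1). Ligand charge sum = -4.
With Hg in oxidation state +2, the complex ion is [Hg...]^2−.
Charge balance with ammonium (+1) requires 1 complex ion per 2 ammonium.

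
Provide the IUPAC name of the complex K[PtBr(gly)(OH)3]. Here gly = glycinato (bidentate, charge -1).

potassium bromo(glycinato)trihydroxoplatinate(IV)

The 1 potassium counter-ion carries a total charge of +1, so each complex ion is 1−.
Ligand charges: 1×bromo (-1 each), 3×hydroxo (-1 each), 1×glycinato (-1 each); total -5. So Pt + (-5) = 1−, giving Pt = +4.
Ligands are named alphabetically: bromo before glycinato before hydroxo.
The complex ion is anionic, so platinum takes the -ate form platinate(IV).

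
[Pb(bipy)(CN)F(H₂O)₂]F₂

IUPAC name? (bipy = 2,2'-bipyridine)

diaqua(2,2'-bipyridine)cyanofluorolead(IV) fluoride

The 2 fluoride counter-ions carry a total charge of -2, so each complex ion is 2+.
Ligand charges: 1×2,2'-bipyridine (neutral), 1×fluoro (-1 each), 2×aqua (neutral), 1×cyano (-1 each); total -2. So Pb + (-2) = 2+, giving Pb = +4.
Ligands are named alphabetically: aqua before bipyridine before cyano before fluoro.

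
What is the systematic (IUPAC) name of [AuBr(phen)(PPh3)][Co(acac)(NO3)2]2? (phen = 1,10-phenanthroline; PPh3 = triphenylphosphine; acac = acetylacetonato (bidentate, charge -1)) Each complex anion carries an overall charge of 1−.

bromo(1,10-phenanthroline)(triphenylphosphine)gold(III) (acetylacetonato)dinitratocobaltate(II)

The complex anion is given as 1−; its ligand charges sum to -3, so Co = +2.
With 2 anions per cation, the cation must be 2×1 = 2+.
Cation: ligand charges sum to -1; for the ion to be 2+, Au = +3.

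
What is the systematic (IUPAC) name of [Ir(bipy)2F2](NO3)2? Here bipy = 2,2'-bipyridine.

bis(2,2'-bipyridine)difluoroiridium(IV) nitrate

The 2 nitrate counter-ions carry a total charge of -2, so each complex ion is 2+.
Ligand charges: 2×2,2'-bipyridine (neutral), 2×fluoro (-1 each); total -2. So Ir + (-2) = 2+, giving Ir = +4.
Ligands are named alphabetically: bipyridine before fluoro.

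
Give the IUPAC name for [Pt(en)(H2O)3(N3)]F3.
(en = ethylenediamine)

triaquaazido(ethylenediamine)platinum(IV) fluoride

The 3 fluoride counter-ions carry a total charge of -3, so each complex ion is 3+.
Ligand charges: 1×ethylenediamine (neutral), 1×azido (-1 each), 3×aqua (neutral); total -1. So Pt + (-1) = 3+, giving Pt = +4.
Ligands are named alphabetically: aqua before azido before ethylenediamine.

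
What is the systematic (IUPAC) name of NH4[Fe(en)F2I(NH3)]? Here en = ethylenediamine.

ammonium ammine(ethylenediamine)difluoroiodoferrate(II)

The 1 ammonium counter-ion carries a total charge of +1, so each complex ion is 1−.
Ligand charges: 1×ammine (neutral), 1×iodo (-1 each), 2×fluoro (-1 each), 1×ethylenediamine (neutral); total -3. So Fe + (-3) = 1−, giving Fe = +2.
Ligands are named alphabetically: ammine before ethylenediamine before fluoro before iodo.
The complex ion is anionic, so iron takes the -ate form ferrate(II).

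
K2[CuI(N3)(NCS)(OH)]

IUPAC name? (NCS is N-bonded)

potassium azidohydroxoiodoisothiocyanatocuprate(II)

The 2 potassium counter-ions carry a total charge of +2, so each complex ion is 2−.
Ligand charges: 1×azido (-1 each), 1×isothiocyanato (-1 each), 1×iodo (-1 each), 1×hydroxo (-1 each); total -4. So Cu + (-4) = 2−, giving Cu = +2.
Ligands are named alphabetically: azido before hydroxo before iodo before isothiocyanato.
The complex ion is anionic, so copper takes the -ate form cuprate(II).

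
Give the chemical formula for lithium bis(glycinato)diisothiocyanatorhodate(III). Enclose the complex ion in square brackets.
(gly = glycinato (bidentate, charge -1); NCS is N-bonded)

Li[Rh(gly)2(NCS)2]

Ligands: 2 glycinato (gly, -1), 2 isothiocyanato (NCS, -1). Ligand charge sum = -4.
With Rh in oxidation state +3, the complex ion is [Rh...]^1−.
Charge balance with lithium (+1) requires 1 complex ion per 1 lithium.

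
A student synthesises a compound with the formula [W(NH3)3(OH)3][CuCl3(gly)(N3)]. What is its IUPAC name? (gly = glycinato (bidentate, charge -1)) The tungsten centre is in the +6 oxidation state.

triamminetrihydroxotungsten(VI) azidotrichloro(glycinato)cuprate(II)

Both ions are complex: the cation is named first with the plain metal name, the anion second with the -ate form; each ion's ligands are alphabetised independently.
W is given as +6; the cation's ligand charges sum to -3, so the complex cation is 3+.
A 1:1 salt means the anion carries the equal and opposite charge, 3−.
Anion: ligand charges sum to -5; for the ion to be 3−, Cu = +2.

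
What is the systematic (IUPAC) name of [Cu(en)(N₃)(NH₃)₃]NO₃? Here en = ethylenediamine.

The 1 nitrate counter-ion carries a total charge of -1, so each complex ion is 1+.
Ligand charges: 1×ethylenediamine (neutral), 3×ammine (neutral), 1×azido (-1 each); total -1. So Cu + (-1) = 1+, giving Cu = +2.
Ligands are named alphabetically: ammine before azido before ethylenediamine.

triammineazido(ethylenediamine)copper(II) nitrate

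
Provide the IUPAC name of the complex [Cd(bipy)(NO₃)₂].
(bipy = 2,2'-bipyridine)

(2,2'-bipyridine)dinitratocadmium(II)

There is no counter-ion, so the complex is neutral overall.
Ligand charges: 1×2,2'-bipyridine (neutral), 2×nitrato (-1 each); total -2. So Cd + (-2) = 0, giving Cd = +2.
Ligands are named alphabetically: bipyridine before nitrato.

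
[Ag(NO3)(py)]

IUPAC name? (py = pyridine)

There is no counter-ion, so the complex is neutral overall.
Ligand charges: 1×pyridine (neutral), 1×nitrato (-1 each); total -1. So Ag + (-1) = 0, giving Ag = +1.
Ligands are named alphabetically: nitrato before pyridine.

nitrato(pyridine)silver(I)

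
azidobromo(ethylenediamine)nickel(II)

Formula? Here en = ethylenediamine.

[NiBr(en)(N3)]

Ligands: 1 bromo (Br, -1), 1 ethylenediamine (en, neutral), 1 azido (N3, -1). Ligand charge sum = -2.
With Ni in oxidation state +2, the complex ion is [Ni...].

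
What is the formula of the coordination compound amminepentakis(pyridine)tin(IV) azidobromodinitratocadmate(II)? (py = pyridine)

[Sn(NH3)(py)5][CdBr(N3)(NO3)2]2

Cation [Sn…]: ligand charges 0, Sn(IV) ⇒ ion charge 4+.
Anion [Cd…]: ligand charges -4, Cd(II) ⇒ ion charge 2−.
One 4+ cation requires 2 of the 2− anion.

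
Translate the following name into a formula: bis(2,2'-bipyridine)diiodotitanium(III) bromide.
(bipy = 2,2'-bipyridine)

Ligands: 2 2,2'-bipyridine (bipy, neutral), 2 iodo (I, -1). Ligand charge sum = -2.
With Ti in oxidation state +3, the complex ion is [Ti...]^1+.
Charge balance with bromide (-1) requires 1 complex ion per 1 bromide.

[Ti(bipy)2I2]Br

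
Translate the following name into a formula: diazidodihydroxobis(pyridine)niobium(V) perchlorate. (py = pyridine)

[Nb(N3)2(OH)2(py)2]ClO4

Ligands: 2 pyridine (py, neutral), 2 hydroxo (OH, -1), 2 azido (N3, -1). Ligand charge sum = -4.
With Nb in oxidation state +5, the complex ion is [Nb...]^1+.
Charge balance with perchlorate (-1) requires 1 complex ion per 1 perchlorate.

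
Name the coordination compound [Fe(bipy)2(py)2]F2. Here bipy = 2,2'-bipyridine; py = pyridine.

bis(2,2'-bipyridine)bis(pyridine)iron(II) fluoride

The 2 fluoride counter-ions carry a total charge of -2, so each complex ion is 2+.
Ligand charges: 2×2,2'-bipyridine (neutral), 2×pyridine (neutral); total 0. So Fe + (0) = 2+, giving Fe = +2.
Ligands are named alphabetically: bipyridine before pyridine.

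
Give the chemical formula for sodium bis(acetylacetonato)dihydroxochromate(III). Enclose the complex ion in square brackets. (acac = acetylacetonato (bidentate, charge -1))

Ligands: 2 acetylacetonato (acac, -1), 2 hydroxo (OH, -1). Ligand charge sum = -4.
With Cr in oxidation state +3, the complex ion is [Cr...]^1−.
Charge balance with sodium (+1) requires 1 complex ion per 1 sodium.

Na[Cr(acac)2(OH)2]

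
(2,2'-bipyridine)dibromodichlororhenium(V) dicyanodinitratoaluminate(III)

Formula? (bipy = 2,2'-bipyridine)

Cation [Re…]: ligand charges -4, Re(V) ⇒ ion charge 1+.
Anion [Al…]: ligand charges -4, Al(III) ⇒ ion charge 1−.

[Re(bipy)Br2Cl2][Al(CN)2(NO3)2]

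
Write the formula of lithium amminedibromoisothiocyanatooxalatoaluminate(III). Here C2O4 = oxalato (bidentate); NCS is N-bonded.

Li2[AlBr2(C2O4)(NCS)(NH3)]

Ligands: 1 oxalato (C2O4, -2), 1 ammine (NH3, neutral), 2 bromo (Br, -1), 1 isothiocyanato (NCS, -1). Ligand charge sum = -5.
With Al in oxidation state +3, the complex ion is [Al...]^2−.
Charge balance with lithium (+1) requires 1 complex ion per 2 lithium.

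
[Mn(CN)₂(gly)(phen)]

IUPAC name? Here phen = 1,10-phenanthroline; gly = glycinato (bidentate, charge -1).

There is no counter-ion, so the complex is neutral overall.
Ligand charges: 2×cyano (-1 each), 1×1,10-phenanthroline (neutral), 1×glycinato (-1 each); total -3. So Mn + (-3) = 0, giving Mn = +3.
Ligands are named alphabetically: cyano before glycinato before phenanthroline.

dicyano(glycinato)(1,10-phenanthroline)manganese(III)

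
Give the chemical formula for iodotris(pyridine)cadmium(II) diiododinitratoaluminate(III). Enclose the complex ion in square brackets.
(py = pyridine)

Cation [Cd…]: ligand charges -1, Cd(II) ⇒ ion charge 1+.
Anion [Al…]: ligand charges -4, Al(III) ⇒ ion charge 1−.
One 1+ cation balances one 1− anion.

[CdI(py)3][AlI2(NO3)2]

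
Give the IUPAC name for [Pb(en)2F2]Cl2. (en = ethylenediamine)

bis(ethylenediamine)difluorolead(IV) chloride

The 2 chloride counter-ions carry a total charge of -2, so each complex ion is 2+.
Ligand charges: 2×ethylenediamine (neutral), 2×fluoro (-1 each); total -2. So Pb + (-2) = 2+, giving Pb = +4.
Ligands are named alphabetically: ethylenediamine before fluoro.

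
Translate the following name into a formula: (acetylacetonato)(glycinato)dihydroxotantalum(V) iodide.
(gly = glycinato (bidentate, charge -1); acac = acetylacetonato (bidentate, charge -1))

[Ta(acac)(gly)(OH)2]I

Ligands: 1 glycinato (gly, -1), 2 hydroxo (OH, -1), 1 acetylacetonato (acac, -1). Ligand charge sum = -4.
With Ta in oxidation state +5, the complex ion is [Ta...]^1+.
Charge balance with iodide (-1) requires 1 complex ion per 1 iodide.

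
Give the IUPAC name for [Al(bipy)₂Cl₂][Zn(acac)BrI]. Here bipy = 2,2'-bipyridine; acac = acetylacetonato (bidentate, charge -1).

bis(2,2'-bipyridine)dichloroaluminium(III) (acetylacetonato)bromoiodozincate(II)

Aluminium is always +3 in its complexes; the cation's ligand charges sum to -2, so the complex cation is 1+.
A 1:1 salt means the anion carries the equal and opposite charge, 1−.
Anion: ligand charges sum to -3; for the ion to be 1−, Zn = +2.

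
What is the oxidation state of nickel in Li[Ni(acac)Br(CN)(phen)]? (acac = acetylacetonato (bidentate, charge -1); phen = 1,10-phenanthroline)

+2

1 lithium outside the brackets (+1 each) → the complex ion is 1−.
Ligand charges: 1×acac = -1; 1×CN = -1; 1×phen neutral; 1×Br = -1; sum -3.
Ni + (-3) = 1− ⇒ Ni is +2.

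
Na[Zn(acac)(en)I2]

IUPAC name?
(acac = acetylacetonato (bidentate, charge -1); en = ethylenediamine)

sodium (acetylacetonato)(ethylenediamine)diiodozincate(II)

The 1 sodium counter-ion carries a total charge of +1, so each complex ion is 1−.
Ligand charges: 2×iodo (-1 each), 1×acetylacetonato (-1 each), 1×ethylenediamine (neutral); total -3. So Zn + (-3) = 1−, giving Zn = +2.
Ligands are named alphabetically: acetylacetonato before ethylenediamine before iodo.
The complex ion is anionic, so zinc takes the -ate form zincate(II).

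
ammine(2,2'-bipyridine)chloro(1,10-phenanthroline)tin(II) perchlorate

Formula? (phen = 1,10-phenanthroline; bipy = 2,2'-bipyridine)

Ligands: 1 1,10-phenanthroline (phen, neutral), 1 chloro (Cl, -1), 1 ammine (NH3, neutral), 1 2,2'-bipyridine (bipy, neutral). Ligand charge sum = -1.
Charge balance with perchlorate (-1) requires 1 complex ion per 1 perchlorate.

[Sn(bipy)Cl(NH3)(phen)]ClO4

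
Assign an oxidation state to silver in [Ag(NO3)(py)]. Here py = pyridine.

No counter-ion: the bracketed complex is neutral.
Ligand charges: 1×py neutral; 1×NO3 = -1; sum -1.
Ag + (-1) = 0 ⇒ Ag is +1.

+1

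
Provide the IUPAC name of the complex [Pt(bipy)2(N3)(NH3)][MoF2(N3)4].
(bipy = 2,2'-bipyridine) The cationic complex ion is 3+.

ammineazidobis(2,2'-bipyridine)platinum(IV) tetraazidodifluoromolybdate(III)

Both ions are complex: the cation is named first with the plain metal name, the anion second with the -ate form; each ion's ligands are alphabetised independently.
The complex cation is given as 3+; its ligand charges sum to -1, so Pt = +4.
A 1:1 salt means the anion carries the equal and opposite charge, 3−.
Anion: ligand charges sum to -6; for the ion to be 3−, Mo = +3.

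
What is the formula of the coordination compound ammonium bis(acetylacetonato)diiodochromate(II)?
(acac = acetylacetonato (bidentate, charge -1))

Ligands: 2 iodo (I, -1), 2 acetylacetonato (acac, -1). Ligand charge sum = -4.
Charge balance with ammonium (+1) requires 1 complex ion per 2 ammonium.

(NH4)2[Cr(acac)2I2]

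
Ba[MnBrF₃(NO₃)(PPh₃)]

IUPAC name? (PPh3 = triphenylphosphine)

The 1 barium counter-ion carries a total charge of +2, so each complex ion is 2−.
Ligand charges: 1×nitrato (-1 each), 1×bromo (-1 each), 1×triphenylphosphine (neutral), 3×fluoro (-1 each); total -5. So Mn + (-5) = 2−, giving Mn = +3.
Ligands are named alphabetically: bromo before fluoro before nitrato before triphenylphosphine.
The complex ion is anionic, so manganese takes the -ate form manganate(III).

barium bromotrifluoronitrato(triphenylphosphine)manganate(III)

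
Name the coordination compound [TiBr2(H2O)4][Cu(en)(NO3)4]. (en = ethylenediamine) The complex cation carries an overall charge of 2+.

tetraaquadibromotitanium(IV) (ethylenediamine)tetranitratocuprate(II)

The complex cation is given as 2+; its ligand charges sum to -2, so Ti = +4.
A 1:1 salt means the anion carries the equal and opposite charge, 2−.
Anion: ligand charges sum to -4; for the ion to be 2−, Cu = +2.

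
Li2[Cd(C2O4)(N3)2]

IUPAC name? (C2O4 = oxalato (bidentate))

lithium diazidooxalatocadmate(II)

The 2 lithium counter-ions carry a total charge of +2, so each complex ion is 2−.
Ligand charges: 1×oxalato (-2 each), 2×azido (-1 each); total -4. So Cd + (-4) = 2−, giving Cd = +2.
The complex ion is anionic, so cadmium takes the -ate form cadmate(II).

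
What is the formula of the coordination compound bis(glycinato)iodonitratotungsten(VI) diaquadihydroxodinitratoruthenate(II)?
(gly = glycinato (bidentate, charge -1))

[W(gly)2I(NO3)][Ru(H2O)2(NO3)2(OH)2]

Cation [W…]: ligand charges -4, W(VI) ⇒ ion charge 2+.
Anion [Ru…]: ligand charges -4, Ru(II) ⇒ ion charge 2−.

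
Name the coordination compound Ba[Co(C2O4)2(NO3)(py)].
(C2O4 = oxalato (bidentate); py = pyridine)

The 1 barium counter-ion carries a total charge of +2, so each complex ion is 2−.
Ligand charges: 1×nitrato (-1 each), 2×oxalato (-2 each), 1×pyridine (neutral); total -5. So Co + (-5) = 2−, giving Co = +3.
The complex ion is anionic, so cobalt takes the -ate form cobaltate(III).

barium nitratodioxalato(pyridine)cobaltate(III)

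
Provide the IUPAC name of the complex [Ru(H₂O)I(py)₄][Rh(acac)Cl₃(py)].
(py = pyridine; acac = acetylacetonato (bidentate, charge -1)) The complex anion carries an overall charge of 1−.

aquaiodotetrakis(pyridine)ruthenium(II) (acetylacetonato)trichloro(pyridine)rhodate(III)

Both ions are complex: the cation is named first with the plain metal name, the anion second with the -ate form; each ion's ligands are alphabetised independently.
The complex anion is given as 1−; its ligand charges sum to -4, so Rh = +3.
A 1:1 salt means the cation carries the equal and opposite charge, 1+.
Cation: ligand charges sum to -1; for the ion to be 1+, Ru = +2.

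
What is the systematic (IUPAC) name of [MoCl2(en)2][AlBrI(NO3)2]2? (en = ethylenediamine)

Both ions are complex: the cation is named first with the plain metal name, the anion second with the -ate form; each ion's ligands are alphabetised independently.
Aluminium is always +3 in its complexes; the anion's ligand charges sum to -4, so the complex anion is 1−.
With 2 anions per cation, the cation must be 2×1 = 2+.
Cation: ligand charges sum to -2; for the ion to be 2+, Mo = +4.

dichlorobis(ethylenediamine)molybdenum(IV) bromoiododinitratoaluminate(III)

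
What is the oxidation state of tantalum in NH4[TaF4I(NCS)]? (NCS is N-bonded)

+5

1 ammonium outside the brackets (+1 each) → the complex ion is 1−.
Ligand charges: 1×I = -1; 4×F = -4; 1×NCS = -1; sum -6.
Ta + (-6) = 1− ⇒ Ta is +5.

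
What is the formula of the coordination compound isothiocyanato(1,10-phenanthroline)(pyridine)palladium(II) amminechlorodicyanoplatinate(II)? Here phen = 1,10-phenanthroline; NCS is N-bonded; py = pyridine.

Cation [Pd…]: ligand charges -1, Pd(II) ⇒ ion charge 1+.
Anion [Pt…]: ligand charges -3, Pt(II) ⇒ ion charge 1−.

[Pd(NCS)(phen)(py)][PtCl(CN)2(NH3)]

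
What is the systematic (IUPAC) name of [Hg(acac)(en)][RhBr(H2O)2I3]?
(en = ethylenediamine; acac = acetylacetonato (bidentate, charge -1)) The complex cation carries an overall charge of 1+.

The complex cation is given as 1+; its ligand charges sum to -1, so Hg = +2.
A 1:1 salt means the anion carries the equal and opposite charge, 1−.
Anion: ligand charges sum to -4; for the ion to be 1−, Rh = +3.

(acetylacetonato)(ethylenediamine)mercury(II) diaquabromotriiodorhodate(III)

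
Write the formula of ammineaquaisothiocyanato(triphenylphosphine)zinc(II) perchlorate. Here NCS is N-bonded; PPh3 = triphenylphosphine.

Ligands: 1 aqua (H2O, neutral), 1 isothiocyanato (NCS, -1), 1 triphenylphosphine (PPh3, neutral), 1 ammine (NH3, neutral). Ligand charge sum = -1.
With Zn in oxidation state +2, the complex ion is [Zn...]^1+.
Charge balance with perchlorate (-1) requires 1 complex ion per 1 perchlorate.

[Zn(H2O)(NCS)(NH3)(PPh3)]ClO4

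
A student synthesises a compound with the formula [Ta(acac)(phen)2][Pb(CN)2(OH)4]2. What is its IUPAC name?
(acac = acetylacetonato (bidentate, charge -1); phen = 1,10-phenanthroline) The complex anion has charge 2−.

(acetylacetonato)bis(1,10-phenanthroline)tantalum(V) dicyanotetrahydroxoplumbate(IV)

Both ions are complex: the cation is named first with the plain metal name, the anion second with the -ate form; each ion's ligands are alphabetised independently.
The complex anion is given as 2−; its ligand charges sum to -6, so Pb = +4.
With 2 anions per cation, the cation must be 2×2 = 4+.
Cation: ligand charges sum to -1; for the ion to be 4+, Ta = +5.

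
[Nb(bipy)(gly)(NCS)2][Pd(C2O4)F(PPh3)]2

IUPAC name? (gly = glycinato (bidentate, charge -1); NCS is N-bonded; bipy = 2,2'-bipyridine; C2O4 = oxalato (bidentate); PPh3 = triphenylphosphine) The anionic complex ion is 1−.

Both ions are complex: the cation is named first with the plain metal name, the anion second with the -ate form; each ion's ligands are alphabetised independently.
The complex anion is given as 1−; its ligand charges sum to -3, so Pd = +2.
With 2 anions per cation, the cation must be 2×1 = 2+.
Cation: ligand charges sum to -3; for the ion to be 2+, Nb = +5.

(2,2'-bipyridine)(glycinato)diisothiocyanatoniobium(V) fluorooxalato(triphenylphosphine)palladate(II)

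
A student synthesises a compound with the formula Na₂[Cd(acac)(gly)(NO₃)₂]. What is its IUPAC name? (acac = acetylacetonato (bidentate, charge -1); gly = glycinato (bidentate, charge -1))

sodium (acetylacetonato)(glycinato)dinitratocadmate(II)

The 2 sodium counter-ions carry a total charge of +2, so each complex ion is 2−.
Ligand charges: 1×acetylacetonato (-1 each), 1×glycinato (-1 each), 2×nitrato (-1 each); total -4. So Cd + (-4) = 2−, giving Cd = +2.
Ligands are named alphabetically: acetylacetonato before glycinato before nitrato.
The complex ion is anionic, so cadmium takes the -ate form cadmate(II).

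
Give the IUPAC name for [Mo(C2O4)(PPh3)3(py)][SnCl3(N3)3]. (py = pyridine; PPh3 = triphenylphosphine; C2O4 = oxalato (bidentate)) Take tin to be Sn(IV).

Sn is given as +4; the anion's ligand charges sum to -6, so the complex anion is 2−.
A 1:1 salt means the cation carries the equal and opposite charge, 2+.
Cation: ligand charges sum to -2; for the ion to be 2+, Mo = +4.

oxalato(pyridine)tris(triphenylphosphine)molybdenum(IV) triazidotrichlorostannate(IV)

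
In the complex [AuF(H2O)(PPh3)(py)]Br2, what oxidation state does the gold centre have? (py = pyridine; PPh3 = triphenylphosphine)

2 bromide outside the brackets (-1 each) → the complex ion is 2+.
Ligand charges: 1×F = -1; 1×py neutral; 1×H2O neutral; 1×PPh3 neutral; sum -1.
Au + (-1) = 2+ ⇒ Au is +3.

+3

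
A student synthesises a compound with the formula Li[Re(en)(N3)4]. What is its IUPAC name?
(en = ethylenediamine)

The 1 lithium counter-ion carries a total charge of +1, so each complex ion is 1−.
Ligand charges: 1×ethylenediamine (neutral), 4×azido (-1 each); total -4. So Re + (-4) = 1−, giving Re = +3.
Ligands are named alphabetically: azido before ethylenediamine.
The complex ion is anionic, so rhenium takes the -ate form rhenate(III).

lithium tetraazido(ethylenediamine)rhenate(III)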